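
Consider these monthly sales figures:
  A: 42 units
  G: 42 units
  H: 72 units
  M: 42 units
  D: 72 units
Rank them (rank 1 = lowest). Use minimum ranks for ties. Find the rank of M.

Sorted (ascending): 42, 42, 42, 72, 72
The 3 values of 42 occupy positions 1–3 → each gets rank 1.
The 2 values of 72 occupy positions 4–5 → each gets rank 4.
M has value 42 units → rank 1.

1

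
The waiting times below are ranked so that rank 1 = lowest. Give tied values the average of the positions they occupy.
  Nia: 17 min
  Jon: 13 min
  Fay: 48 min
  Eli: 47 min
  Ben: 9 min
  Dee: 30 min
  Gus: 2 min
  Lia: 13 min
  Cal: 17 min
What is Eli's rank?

8

Sorted (ascending): 2, 9, 13, 13, 17, 17, 30, 47, 48
The 2 values of 13 occupy positions 3–4 → average rank (3+4)/2 = 3.5.
The 2 values of 17 occupy positions 5–6 → average rank (5+6)/2 = 5.5.
Eli has value 47 min → rank 8.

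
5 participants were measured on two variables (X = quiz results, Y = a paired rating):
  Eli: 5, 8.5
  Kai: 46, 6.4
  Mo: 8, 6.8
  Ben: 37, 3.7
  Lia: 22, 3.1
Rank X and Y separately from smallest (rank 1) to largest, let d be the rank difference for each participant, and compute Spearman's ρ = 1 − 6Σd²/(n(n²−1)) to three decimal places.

Ranks of variable 1: 1, 5, 2, 4, 3
Ranks of variable 2: 5, 3, 4, 2, 1
d = r₁ − r₂: -4, 2, -2, 2, 2
d²: 16, 4, 4, 4, 4; Σd² = 32
ρ = 1 − 6·32/(5·24) = 1 − 192/120 = -0.600

-0.600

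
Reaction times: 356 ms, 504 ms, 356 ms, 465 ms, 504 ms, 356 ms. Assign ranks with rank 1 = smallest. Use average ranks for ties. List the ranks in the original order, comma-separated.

2, 5.5, 2, 4, 5.5, 2

Sorted (ascending): 356, 356, 356, 465, 504, 504
The 3 values of 356 occupy positions 1–3 → average rank 2.
The 2 values of 504 occupy positions 5–6 → average rank (5+6)/2 = 5.5.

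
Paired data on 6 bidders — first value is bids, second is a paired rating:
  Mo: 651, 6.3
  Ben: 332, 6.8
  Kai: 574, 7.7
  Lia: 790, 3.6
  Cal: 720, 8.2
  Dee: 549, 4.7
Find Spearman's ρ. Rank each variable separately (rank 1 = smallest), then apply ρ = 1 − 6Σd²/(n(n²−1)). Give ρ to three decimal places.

-0.143

Ranks of variable 1: 4, 1, 3, 6, 5, 2
Ranks of variable 2: 3, 4, 5, 1, 6, 2
d = r₁ − r₂: 1, -3, -2, 5, -1, 0
d²: 1, 9, 4, 25, 1, 0; Σd² = 40
ρ = 1 − 6·40/(6·35) = 1 − 240/210 = -0.143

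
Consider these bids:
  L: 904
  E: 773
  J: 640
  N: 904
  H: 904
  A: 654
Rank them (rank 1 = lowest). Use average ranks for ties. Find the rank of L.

Sorted (ascending): 640, 654, 773, 904, 904, 904
The 3 values of 904 occupy positions 4–6 → average rank 5.
L has value 904 → rank 5.

5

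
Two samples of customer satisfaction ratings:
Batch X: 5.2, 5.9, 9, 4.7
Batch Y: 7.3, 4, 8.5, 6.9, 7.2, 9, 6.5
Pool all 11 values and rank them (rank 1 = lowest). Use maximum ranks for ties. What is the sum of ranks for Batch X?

20

Sorted (ascending): 4, 4.7, 5.2, 5.9, 6.5, 6.9, 7.2, 7.3, 8.5, 9, 9
The 2 values of 9 occupy positions 10–11 → each gets rank 11.
Batch X values → pooled ranks: 5.2→3, 5.9→4, 9→11, 4.7→2
Rank sum = 3 + 4 + 11 + 2 = 20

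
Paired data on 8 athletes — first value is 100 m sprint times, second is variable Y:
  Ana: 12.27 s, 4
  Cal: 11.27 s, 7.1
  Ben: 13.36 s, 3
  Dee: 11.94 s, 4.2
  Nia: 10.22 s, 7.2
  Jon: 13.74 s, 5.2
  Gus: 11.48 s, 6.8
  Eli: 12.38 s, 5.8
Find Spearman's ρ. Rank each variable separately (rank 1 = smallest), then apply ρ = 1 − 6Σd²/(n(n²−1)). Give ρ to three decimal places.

-0.738

Ranks of variable 1: 5, 2, 7, 4, 1, 8, 3, 6
Ranks of variable 2: 2, 7, 1, 3, 8, 4, 6, 5
d = r₁ − r₂: 3, -5, 6, 1, -7, 4, -3, 1
d²: 9, 25, 36, 1, 49, 16, 9, 1; Σd² = 146
ρ = 1 − 6·146/(8·63) = 1 − 876/504 = -0.738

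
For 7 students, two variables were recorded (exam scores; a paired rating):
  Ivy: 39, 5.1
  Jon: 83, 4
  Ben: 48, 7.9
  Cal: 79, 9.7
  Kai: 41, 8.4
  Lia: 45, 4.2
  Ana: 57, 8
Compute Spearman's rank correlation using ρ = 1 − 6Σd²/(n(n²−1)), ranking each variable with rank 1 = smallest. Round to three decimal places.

Ranks of variable 1: 1, 7, 4, 6, 2, 3, 5
Ranks of variable 2: 3, 1, 4, 7, 6, 2, 5
d = r₁ − r₂: -2, 6, 0, -1, -4, 1, 0
d²: 4, 36, 0, 1, 16, 1, 0; Σd² = 58
ρ = 1 − 6·58/(7·48) = 1 − 348/336 = -0.036

-0.036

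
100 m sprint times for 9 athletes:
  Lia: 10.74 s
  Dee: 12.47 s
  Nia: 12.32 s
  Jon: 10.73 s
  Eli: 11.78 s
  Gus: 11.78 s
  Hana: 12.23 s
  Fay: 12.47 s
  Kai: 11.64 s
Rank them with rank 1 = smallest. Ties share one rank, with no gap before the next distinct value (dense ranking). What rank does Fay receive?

7

Sorted (ascending): 10.73, 10.74, 11.64, 11.78, 11.78, 12.23, 12.32, 12.47, 12.47
The 2 values of 11.78 share dense rank 4.
The 2 values of 12.47 share dense rank 7.
Remaining distinct values take the next consecutive integers.
Fay has value 12.47 s → rank 7.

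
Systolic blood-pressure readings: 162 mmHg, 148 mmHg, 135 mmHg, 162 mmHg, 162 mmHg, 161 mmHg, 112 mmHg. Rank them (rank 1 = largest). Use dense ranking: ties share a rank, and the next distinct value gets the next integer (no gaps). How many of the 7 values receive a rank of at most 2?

4

Sorted (descending): 162, 162, 162, 161, 148, 135, 112
The 3 values of 162 share dense rank 1.
Remaining distinct values take the next consecutive integers.
Ranks ≤ 2: {1, 1, 1, 2} → 4 values.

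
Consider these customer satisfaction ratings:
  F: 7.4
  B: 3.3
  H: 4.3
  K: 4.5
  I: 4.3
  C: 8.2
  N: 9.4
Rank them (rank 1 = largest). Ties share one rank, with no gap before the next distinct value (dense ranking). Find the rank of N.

1

Sorted (descending): 9.4, 8.2, 7.4, 4.5, 4.3, 4.3, 3.3
The 2 values of 4.3 share dense rank 5.
Remaining distinct values take the next consecutive integers.
N has value 9.4 → rank 1.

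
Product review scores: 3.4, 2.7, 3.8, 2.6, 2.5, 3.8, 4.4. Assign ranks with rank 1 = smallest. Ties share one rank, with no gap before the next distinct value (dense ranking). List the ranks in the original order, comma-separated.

Sorted (ascending): 2.5, 2.6, 2.7, 3.4, 3.8, 3.8, 4.4
The 2 values of 3.8 share dense rank 5.
Remaining distinct values take the next consecutive integers.

4, 3, 5, 2, 1, 5, 6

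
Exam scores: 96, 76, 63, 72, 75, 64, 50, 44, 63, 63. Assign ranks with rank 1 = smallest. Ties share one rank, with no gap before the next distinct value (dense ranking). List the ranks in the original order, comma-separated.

8, 7, 3, 5, 6, 4, 2, 1, 3, 3

Sorted (ascending): 44, 50, 63, 63, 63, 64, 72, 75, 76, 96
The 3 values of 63 share dense rank 3.
Remaining distinct values take the next consecutive integers.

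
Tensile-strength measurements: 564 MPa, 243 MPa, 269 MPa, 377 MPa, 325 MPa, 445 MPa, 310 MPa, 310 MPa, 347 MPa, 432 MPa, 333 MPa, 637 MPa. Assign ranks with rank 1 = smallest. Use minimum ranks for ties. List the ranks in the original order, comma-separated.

11, 1, 2, 8, 5, 10, 3, 3, 7, 9, 6, 12

Sorted (ascending): 243, 269, 310, 310, 325, 333, 347, 377, 432, 445, 564, 637
The 2 values of 310 occupy positions 3–4 → each gets rank 3.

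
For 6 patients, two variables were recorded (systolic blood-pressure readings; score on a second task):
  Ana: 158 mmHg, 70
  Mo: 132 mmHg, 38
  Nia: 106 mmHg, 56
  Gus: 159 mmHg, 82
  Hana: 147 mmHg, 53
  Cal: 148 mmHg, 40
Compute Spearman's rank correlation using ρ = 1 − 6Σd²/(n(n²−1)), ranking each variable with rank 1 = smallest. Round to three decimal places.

Ranks of variable 1: 5, 2, 1, 6, 3, 4
Ranks of variable 2: 5, 1, 4, 6, 3, 2
d = r₁ − r₂: 0, 1, -3, 0, 0, 2
d²: 0, 1, 9, 0, 0, 4; Σd² = 14
ρ = 1 − 6·14/(6·35) = 1 − 84/210 = 0.600

0.600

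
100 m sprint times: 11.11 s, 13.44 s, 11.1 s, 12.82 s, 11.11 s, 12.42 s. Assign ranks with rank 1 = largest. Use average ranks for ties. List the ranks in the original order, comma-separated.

4.5, 1, 6, 2, 4.5, 3

Sorted (descending): 13.44, 12.82, 12.42, 11.11, 11.11, 11.1
The 2 values of 11.11 occupy positions 4–5 → average rank (4+5)/2 = 4.5.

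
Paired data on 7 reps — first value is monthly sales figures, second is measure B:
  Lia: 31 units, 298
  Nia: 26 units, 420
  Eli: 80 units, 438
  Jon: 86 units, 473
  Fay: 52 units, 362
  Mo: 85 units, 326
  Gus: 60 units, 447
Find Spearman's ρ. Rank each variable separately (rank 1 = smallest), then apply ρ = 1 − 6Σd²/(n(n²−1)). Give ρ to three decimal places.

0.464

Ranks of variable 1: 2, 1, 5, 7, 3, 6, 4
Ranks of variable 2: 1, 4, 5, 7, 3, 2, 6
d = r₁ − r₂: 1, -3, 0, 0, 0, 4, -2
d²: 1, 9, 0, 0, 0, 16, 4; Σd² = 30
ρ = 1 − 6·30/(7·48) = 1 − 180/336 = 0.464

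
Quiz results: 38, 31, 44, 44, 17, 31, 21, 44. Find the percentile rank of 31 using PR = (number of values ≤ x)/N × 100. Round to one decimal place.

50.0

N = 8.
Strictly below 31: 2. Equal to 31: 2.
PR = 4/8 × 100 = 50.0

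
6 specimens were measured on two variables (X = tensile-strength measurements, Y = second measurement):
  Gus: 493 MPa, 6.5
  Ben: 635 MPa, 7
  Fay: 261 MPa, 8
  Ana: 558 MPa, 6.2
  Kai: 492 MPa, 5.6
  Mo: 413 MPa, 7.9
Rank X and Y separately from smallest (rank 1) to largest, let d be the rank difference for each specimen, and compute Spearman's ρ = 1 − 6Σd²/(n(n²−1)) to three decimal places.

Ranks of variable 1: 4, 6, 1, 5, 3, 2
Ranks of variable 2: 3, 4, 6, 2, 1, 5
d = r₁ − r₂: 1, 2, -5, 3, 2, -3
d²: 1, 4, 25, 9, 4, 9; Σd² = 52
ρ = 1 − 6·52/(6·35) = 1 − 312/210 = -0.486

-0.486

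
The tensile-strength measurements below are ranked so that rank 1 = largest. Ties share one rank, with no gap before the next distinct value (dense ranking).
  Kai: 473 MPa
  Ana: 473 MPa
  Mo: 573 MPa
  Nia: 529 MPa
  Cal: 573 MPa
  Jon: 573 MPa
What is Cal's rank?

1

Sorted (descending): 573, 573, 573, 529, 473, 473
The 3 values of 573 share dense rank 1.
The 2 values of 473 share dense rank 3.
Remaining distinct values take the next consecutive integers.
Cal has value 573 MPa → rank 1.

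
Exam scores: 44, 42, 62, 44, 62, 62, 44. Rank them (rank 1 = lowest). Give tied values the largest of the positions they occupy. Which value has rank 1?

42

Sorted (ascending): 42, 44, 44, 44, 62, 62, 62
The 3 values of 44 occupy positions 2–4 → each gets rank 4.
The 3 values of 62 occupy positions 5–7 → each gets rank 7.
Rank 1 → value 42.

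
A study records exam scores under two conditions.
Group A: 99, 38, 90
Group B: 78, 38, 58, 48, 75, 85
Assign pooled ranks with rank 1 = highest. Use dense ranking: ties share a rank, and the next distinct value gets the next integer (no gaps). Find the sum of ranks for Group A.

11

Sorted (descending): 99, 90, 85, 78, 75, 58, 48, 38, 38
The 2 values of 38 share dense rank 8.
Remaining distinct values take the next consecutive integers.
Group A values → pooled ranks: 99→1, 38→8, 90→2
Rank sum = 1 + 8 + 2 = 11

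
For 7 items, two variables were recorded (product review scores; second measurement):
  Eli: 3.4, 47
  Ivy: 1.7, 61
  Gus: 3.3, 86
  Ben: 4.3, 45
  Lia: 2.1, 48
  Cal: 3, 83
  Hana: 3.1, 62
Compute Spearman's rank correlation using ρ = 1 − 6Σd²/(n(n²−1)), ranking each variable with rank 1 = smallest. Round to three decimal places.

Ranks of variable 1: 6, 1, 5, 7, 2, 3, 4
Ranks of variable 2: 2, 4, 7, 1, 3, 6, 5
d = r₁ − r₂: 4, -3, -2, 6, -1, -3, -1
d²: 16, 9, 4, 36, 1, 9, 1; Σd² = 76
ρ = 1 − 6·76/(7·48) = 1 − 456/336 = -0.357

-0.357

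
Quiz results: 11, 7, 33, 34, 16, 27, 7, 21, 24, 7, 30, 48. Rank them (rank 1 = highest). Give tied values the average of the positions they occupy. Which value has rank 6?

24

Sorted (descending): 48, 34, 33, 30, 27, 24, 21, 16, 11, 7, 7, 7
The 3 values of 7 occupy positions 10–12 → average rank 11.
Rank 6 → value 24.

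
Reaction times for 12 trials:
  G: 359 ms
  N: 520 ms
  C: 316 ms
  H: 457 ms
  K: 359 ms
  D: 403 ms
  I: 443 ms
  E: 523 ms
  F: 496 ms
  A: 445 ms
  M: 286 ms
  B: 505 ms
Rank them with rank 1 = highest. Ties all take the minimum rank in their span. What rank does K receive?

9

Sorted (descending): 523, 520, 505, 496, 457, 445, 443, 403, 359, 359, 316, 286
The 2 values of 359 occupy positions 9–10 → each gets rank 9.
K has value 359 ms → rank 9.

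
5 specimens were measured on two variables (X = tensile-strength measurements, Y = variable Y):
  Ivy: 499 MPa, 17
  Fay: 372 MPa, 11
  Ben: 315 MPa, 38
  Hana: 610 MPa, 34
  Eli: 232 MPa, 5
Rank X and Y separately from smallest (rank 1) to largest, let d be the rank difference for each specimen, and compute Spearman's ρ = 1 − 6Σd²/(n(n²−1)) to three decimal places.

Ranks of variable 1: 4, 3, 2, 5, 1
Ranks of variable 2: 3, 2, 5, 4, 1
d = r₁ − r₂: 1, 1, -3, 1, 0
d²: 1, 1, 9, 1, 0; Σd² = 12
ρ = 1 − 6·12/(5·24) = 1 − 72/120 = 0.400

0.400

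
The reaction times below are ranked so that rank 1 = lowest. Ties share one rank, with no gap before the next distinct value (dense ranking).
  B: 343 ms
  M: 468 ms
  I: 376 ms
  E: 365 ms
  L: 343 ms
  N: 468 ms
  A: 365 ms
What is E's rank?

Sorted (ascending): 343, 343, 365, 365, 376, 468, 468
The 2 values of 343 share dense rank 1.
The 2 values of 365 share dense rank 2.
The 2 values of 468 share dense rank 4.
Remaining distinct values take the next consecutive integers.
E has value 365 ms → rank 2.

2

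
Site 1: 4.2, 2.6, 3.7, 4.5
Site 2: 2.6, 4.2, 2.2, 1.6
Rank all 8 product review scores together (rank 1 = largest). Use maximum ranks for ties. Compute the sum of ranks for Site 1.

Sorted (descending): 4.5, 4.2, 4.2, 3.7, 2.6, 2.6, 2.2, 1.6
The 2 values of 4.2 occupy positions 2–3 → each gets rank 3.
The 2 values of 2.6 occupy positions 5–6 → each gets rank 6.
Site 1 values → pooled ranks: 4.2→3, 2.6→6, 3.7→4, 4.5→1
Rank sum = 3 + 6 + 4 + 1 = 14

14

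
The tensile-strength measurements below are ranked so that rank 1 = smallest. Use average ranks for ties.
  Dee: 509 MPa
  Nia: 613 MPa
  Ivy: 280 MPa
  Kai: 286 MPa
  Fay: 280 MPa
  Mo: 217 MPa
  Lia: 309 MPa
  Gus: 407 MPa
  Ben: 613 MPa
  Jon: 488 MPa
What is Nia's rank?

Sorted (ascending): 217, 280, 280, 286, 309, 407, 488, 509, 613, 613
The 2 values of 280 occupy positions 2–3 → average rank (2+3)/2 = 2.5.
The 2 values of 613 occupy positions 9–10 → average rank (9+10)/2 = 9.5.
Nia has value 613 MPa → rank 9.5.

9.5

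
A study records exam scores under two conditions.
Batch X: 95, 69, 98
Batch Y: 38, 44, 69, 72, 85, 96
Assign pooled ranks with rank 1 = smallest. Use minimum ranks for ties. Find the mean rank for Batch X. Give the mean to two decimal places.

6.33

Sorted (ascending): 38, 44, 69, 69, 72, 85, 95, 96, 98
The 2 values of 69 occupy positions 3–4 → each gets rank 3.
Batch X values → pooled ranks: 95→7, 69→3, 98→9
Mean rank = (7 + 3 + 9) / 3 = 6.33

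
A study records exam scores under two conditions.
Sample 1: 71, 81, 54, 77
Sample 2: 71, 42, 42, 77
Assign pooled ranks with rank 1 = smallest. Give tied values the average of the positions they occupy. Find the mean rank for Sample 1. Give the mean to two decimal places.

5.50

Sorted (ascending): 42, 42, 54, 71, 71, 77, 77, 81
The 2 values of 42 occupy positions 1–2 → average rank (1+2)/2 = 1.5.
The 2 values of 71 occupy positions 4–5 → average rank (4+5)/2 = 4.5.
The 2 values of 77 occupy positions 6–7 → average rank (6+7)/2 = 6.5.
Sample 1 values → pooled ranks: 71→4.5, 81→8, 54→3, 77→6.5
Mean rank = (4.5 + 8 + 3 + 6.5) / 4 = 5.50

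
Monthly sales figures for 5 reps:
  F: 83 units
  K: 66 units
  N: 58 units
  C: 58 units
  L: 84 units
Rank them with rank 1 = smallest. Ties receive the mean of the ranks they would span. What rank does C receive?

1.5

Sorted (ascending): 58, 58, 66, 83, 84
The 2 values of 58 occupy positions 1–2 → average rank (1+2)/2 = 1.5.
C has value 58 units → rank 1.5.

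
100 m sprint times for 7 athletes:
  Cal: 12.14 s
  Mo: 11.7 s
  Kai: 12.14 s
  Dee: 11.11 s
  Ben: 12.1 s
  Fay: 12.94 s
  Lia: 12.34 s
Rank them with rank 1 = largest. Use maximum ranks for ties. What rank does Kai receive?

4

Sorted (descending): 12.94, 12.34, 12.14, 12.14, 12.1, 11.7, 11.11
The 2 values of 12.14 occupy positions 3–4 → each gets rank 4.
Kai has value 12.14 s → rank 4.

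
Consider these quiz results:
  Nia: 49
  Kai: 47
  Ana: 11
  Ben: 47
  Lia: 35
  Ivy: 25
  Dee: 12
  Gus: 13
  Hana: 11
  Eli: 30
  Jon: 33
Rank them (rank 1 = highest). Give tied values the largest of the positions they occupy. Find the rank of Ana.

11

Sorted (descending): 49, 47, 47, 35, 33, 30, 25, 13, 12, 11, 11
The 2 values of 47 occupy positions 2–3 → each gets rank 3.
The 2 values of 11 occupy positions 10–11 → each gets rank 11.
Ana has value 11 → rank 11.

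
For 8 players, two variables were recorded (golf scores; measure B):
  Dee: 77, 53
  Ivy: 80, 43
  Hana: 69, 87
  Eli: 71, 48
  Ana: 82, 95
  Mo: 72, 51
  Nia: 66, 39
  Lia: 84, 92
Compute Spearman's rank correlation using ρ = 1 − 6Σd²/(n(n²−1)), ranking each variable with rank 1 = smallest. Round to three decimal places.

Ranks of variable 1: 5, 6, 2, 3, 7, 4, 1, 8
Ranks of variable 2: 5, 2, 6, 3, 8, 4, 1, 7
d = r₁ − r₂: 0, 4, -4, 0, -1, 0, 0, 1
d²: 0, 16, 16, 0, 1, 0, 0, 1; Σd² = 34
ρ = 1 − 6·34/(8·63) = 1 − 204/504 = 0.595

0.595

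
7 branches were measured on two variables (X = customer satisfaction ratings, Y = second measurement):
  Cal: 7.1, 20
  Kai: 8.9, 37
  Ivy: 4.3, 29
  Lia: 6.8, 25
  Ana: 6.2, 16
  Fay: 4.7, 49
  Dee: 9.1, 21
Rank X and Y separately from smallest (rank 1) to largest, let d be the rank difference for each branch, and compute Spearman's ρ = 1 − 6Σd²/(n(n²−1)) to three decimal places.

Ranks of variable 1: 5, 6, 1, 4, 3, 2, 7
Ranks of variable 2: 2, 6, 5, 4, 1, 7, 3
d = r₁ − r₂: 3, 0, -4, 0, 2, -5, 4
d²: 9, 0, 16, 0, 4, 25, 16; Σd² = 70
ρ = 1 − 6·70/(7·48) = 1 − 420/336 = -0.250

-0.250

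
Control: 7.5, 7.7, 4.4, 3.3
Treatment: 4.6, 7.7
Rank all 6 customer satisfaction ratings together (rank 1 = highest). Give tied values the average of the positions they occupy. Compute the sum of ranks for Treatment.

Sorted (descending): 7.7, 7.7, 7.5, 4.6, 4.4, 3.3
The 2 values of 7.7 occupy positions 1–2 → average rank (1+2)/2 = 1.5.
Treatment values → pooled ranks: 4.6→4, 7.7→1.5
Rank sum = 4 + 1.5 = 5.5

5.5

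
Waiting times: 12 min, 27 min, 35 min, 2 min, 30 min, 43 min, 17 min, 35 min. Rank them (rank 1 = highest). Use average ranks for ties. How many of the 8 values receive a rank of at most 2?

Sorted (descending): 43, 35, 35, 30, 27, 17, 12, 2
The 2 values of 35 occupy positions 2–3 → average rank (2+3)/2 = 2.5.
Ranks ≤ 2: {1} → 1 value.

1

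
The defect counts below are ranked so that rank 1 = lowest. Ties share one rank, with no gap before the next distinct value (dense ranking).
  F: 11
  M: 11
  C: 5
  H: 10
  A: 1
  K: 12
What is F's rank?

4

Sorted (ascending): 1, 5, 10, 11, 11, 12
The 2 values of 11 share dense rank 4.
Remaining distinct values take the next consecutive integers.
F has value 11 → rank 4.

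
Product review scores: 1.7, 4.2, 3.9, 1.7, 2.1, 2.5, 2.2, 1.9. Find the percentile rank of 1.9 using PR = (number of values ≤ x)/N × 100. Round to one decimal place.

N = 8.
Strictly below 1.9: 2. Equal to 1.9: 1.
PR = 3/8 × 100 = 37.5

37.5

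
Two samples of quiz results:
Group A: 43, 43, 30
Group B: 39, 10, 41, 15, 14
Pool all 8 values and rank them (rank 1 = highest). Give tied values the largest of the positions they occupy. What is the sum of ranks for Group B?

28

Sorted (descending): 43, 43, 41, 39, 30, 15, 14, 10
The 2 values of 43 occupy positions 1–2 → each gets rank 2.
Group B values → pooled ranks: 39→4, 10→8, 41→3, 15→6, 14→7
Rank sum = 4 + 8 + 3 + 6 + 7 = 28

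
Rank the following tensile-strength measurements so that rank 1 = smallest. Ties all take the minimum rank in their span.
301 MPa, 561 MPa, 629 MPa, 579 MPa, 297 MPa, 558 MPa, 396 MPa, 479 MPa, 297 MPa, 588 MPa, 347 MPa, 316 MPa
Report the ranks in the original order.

3, 9, 12, 10, 1, 8, 6, 7, 1, 11, 5, 4

Sorted (ascending): 297, 297, 301, 316, 347, 396, 479, 558, 561, 579, 588, 629
The 2 values of 297 occupy positions 1–2 → each gets rank 1.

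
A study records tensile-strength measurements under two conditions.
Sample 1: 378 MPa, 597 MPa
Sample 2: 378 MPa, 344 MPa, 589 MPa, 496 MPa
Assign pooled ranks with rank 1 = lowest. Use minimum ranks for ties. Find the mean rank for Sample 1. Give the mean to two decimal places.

Sorted (ascending): 344, 378, 378, 496, 589, 597
The 2 values of 378 occupy positions 2–3 → each gets rank 2.
Sample 1 values → pooled ranks: 378→2, 597→6
Mean rank = (2 + 6) / 2 = 4.00

4.00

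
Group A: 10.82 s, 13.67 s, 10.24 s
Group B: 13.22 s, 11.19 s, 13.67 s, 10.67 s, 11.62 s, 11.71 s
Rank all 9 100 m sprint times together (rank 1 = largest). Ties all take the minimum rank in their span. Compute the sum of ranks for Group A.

17

Sorted (descending): 13.67, 13.67, 13.22, 11.71, 11.62, 11.19, 10.82, 10.67, 10.24
The 2 values of 13.67 occupy positions 1–2 → each gets rank 1.
Group A values → pooled ranks: 10.82→7, 13.67→1, 10.24→9
Rank sum = 7 + 1 + 9 = 17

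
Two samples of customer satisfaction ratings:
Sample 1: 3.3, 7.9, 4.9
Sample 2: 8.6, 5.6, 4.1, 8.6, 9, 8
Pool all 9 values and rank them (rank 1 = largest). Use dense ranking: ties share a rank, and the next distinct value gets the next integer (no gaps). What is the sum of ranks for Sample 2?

Sorted (descending): 9, 8.6, 8.6, 8, 7.9, 5.6, 4.9, 4.1, 3.3
The 2 values of 8.6 share dense rank 2.
Remaining distinct values take the next consecutive integers.
Sample 2 values → pooled ranks: 8.6→2, 5.6→5, 4.1→7, 8.6→2, 9→1, 8→3
Rank sum = 2 + 5 + 7 + 2 + 1 + 3 = 20

20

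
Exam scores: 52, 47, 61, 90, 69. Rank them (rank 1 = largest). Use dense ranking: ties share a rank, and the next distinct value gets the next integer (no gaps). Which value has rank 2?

69

Sorted (descending): 90, 69, 61, 52, 47
No ties — each value takes its position as its rank.
Rank 2 → value 69.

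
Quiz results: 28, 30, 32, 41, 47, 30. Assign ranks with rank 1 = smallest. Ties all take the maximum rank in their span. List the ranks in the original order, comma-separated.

1, 3, 4, 5, 6, 3

Sorted (ascending): 28, 30, 30, 32, 41, 47
The 2 values of 30 occupy positions 2–3 → each gets rank 3.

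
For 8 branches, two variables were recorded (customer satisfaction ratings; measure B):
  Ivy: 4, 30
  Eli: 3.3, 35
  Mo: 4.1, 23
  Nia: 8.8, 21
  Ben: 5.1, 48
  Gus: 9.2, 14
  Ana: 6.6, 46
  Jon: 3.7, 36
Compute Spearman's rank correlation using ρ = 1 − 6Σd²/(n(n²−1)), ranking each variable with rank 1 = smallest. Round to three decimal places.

-0.405

Ranks of variable 1: 3, 1, 4, 7, 5, 8, 6, 2
Ranks of variable 2: 4, 5, 3, 2, 8, 1, 7, 6
d = r₁ − r₂: -1, -4, 1, 5, -3, 7, -1, -4
d²: 1, 16, 1, 25, 9, 49, 1, 16; Σd² = 118
ρ = 1 − 6·118/(8·63) = 1 − 708/504 = -0.405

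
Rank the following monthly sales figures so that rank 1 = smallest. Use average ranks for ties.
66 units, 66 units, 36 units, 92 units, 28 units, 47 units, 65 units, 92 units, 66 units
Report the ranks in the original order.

Sorted (ascending): 28, 36, 47, 65, 66, 66, 66, 92, 92
The 3 values of 66 occupy positions 5–7 → average rank 6.
The 2 values of 92 occupy positions 8–9 → average rank (8+9)/2 = 8.5.

6, 6, 2, 8.5, 1, 3, 4, 8.5, 6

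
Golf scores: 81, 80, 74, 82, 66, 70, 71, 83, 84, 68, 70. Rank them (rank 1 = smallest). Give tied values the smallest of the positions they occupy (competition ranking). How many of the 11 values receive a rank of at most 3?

Sorted (ascending): 66, 68, 70, 70, 71, 74, 80, 81, 82, 83, 84
The 2 values of 70 occupy positions 3–4 → each gets rank 3.
Ranks ≤ 3: {1, 2, 3, 3} → 4 values.

4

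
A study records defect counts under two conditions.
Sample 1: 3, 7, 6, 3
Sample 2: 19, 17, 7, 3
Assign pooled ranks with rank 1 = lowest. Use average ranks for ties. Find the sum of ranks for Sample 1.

Sorted (ascending): 3, 3, 3, 6, 7, 7, 17, 19
The 3 values of 3 occupy positions 1–3 → average rank 2.
The 2 values of 7 occupy positions 5–6 → average rank (5+6)/2 = 5.5.
Sample 1 values → pooled ranks: 3→2, 7→5.5, 6→4, 3→2
Rank sum = 2 + 5.5 + 4 + 2 = 13.5

13.5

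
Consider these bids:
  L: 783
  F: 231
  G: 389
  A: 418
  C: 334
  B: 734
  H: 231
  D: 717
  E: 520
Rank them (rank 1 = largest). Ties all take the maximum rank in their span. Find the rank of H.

Sorted (descending): 783, 734, 717, 520, 418, 389, 334, 231, 231
The 2 values of 231 occupy positions 8–9 → each gets rank 9.
H has value 231 → rank 9.

9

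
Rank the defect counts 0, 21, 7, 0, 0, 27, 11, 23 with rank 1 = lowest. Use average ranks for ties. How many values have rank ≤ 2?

3

Sorted (ascending): 0, 0, 0, 7, 11, 21, 23, 27
The 3 values of 0 occupy positions 1–3 → average rank 2.
Ranks ≤ 2: {2, 2, 2} → 3 values.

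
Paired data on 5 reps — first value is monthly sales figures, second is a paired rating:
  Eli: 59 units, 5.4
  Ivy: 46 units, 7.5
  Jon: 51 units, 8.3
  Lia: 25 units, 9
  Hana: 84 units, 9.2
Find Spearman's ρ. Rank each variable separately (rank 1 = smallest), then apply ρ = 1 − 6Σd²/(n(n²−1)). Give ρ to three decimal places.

0.100

Ranks of variable 1: 4, 2, 3, 1, 5
Ranks of variable 2: 1, 2, 3, 4, 5
d = r₁ − r₂: 3, 0, 0, -3, 0
d²: 9, 0, 0, 9, 0; Σd² = 18
ρ = 1 − 6·18/(5·24) = 1 − 108/120 = 0.100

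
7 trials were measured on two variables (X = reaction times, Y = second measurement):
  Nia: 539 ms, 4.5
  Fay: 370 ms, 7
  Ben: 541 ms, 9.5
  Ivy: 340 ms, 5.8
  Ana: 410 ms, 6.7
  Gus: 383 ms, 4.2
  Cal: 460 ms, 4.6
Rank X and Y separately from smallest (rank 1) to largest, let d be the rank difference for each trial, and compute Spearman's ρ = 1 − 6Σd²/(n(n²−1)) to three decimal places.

Ranks of variable 1: 6, 2, 7, 1, 4, 3, 5
Ranks of variable 2: 2, 6, 7, 4, 5, 1, 3
d = r₁ − r₂: 4, -4, 0, -3, -1, 2, 2
d²: 16, 16, 0, 9, 1, 4, 4; Σd² = 50
ρ = 1 − 6·50/(7·48) = 1 − 300/336 = 0.107

0.107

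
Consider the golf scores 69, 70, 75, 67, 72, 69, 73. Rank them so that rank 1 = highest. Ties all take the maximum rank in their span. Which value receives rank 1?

Sorted (descending): 75, 73, 72, 70, 69, 69, 67
The 2 values of 69 occupy positions 5–6 → each gets rank 6.
Rank 1 → value 75.

75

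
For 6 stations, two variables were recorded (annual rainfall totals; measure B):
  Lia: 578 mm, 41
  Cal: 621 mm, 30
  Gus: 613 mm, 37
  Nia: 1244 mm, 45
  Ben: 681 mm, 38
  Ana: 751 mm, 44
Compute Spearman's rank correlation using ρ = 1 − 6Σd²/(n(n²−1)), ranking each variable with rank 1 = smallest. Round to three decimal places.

Ranks of variable 1: 1, 3, 2, 6, 4, 5
Ranks of variable 2: 4, 1, 2, 6, 3, 5
d = r₁ − r₂: -3, 2, 0, 0, 1, 0
d²: 9, 4, 0, 0, 1, 0; Σd² = 14
ρ = 1 − 6·14/(6·35) = 1 − 84/210 = 0.600

0.600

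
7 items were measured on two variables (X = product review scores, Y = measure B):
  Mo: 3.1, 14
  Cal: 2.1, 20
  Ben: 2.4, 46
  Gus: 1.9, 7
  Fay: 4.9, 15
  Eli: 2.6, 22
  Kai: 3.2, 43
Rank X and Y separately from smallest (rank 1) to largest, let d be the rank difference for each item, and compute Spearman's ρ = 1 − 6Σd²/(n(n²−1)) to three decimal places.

Ranks of variable 1: 5, 2, 3, 1, 7, 4, 6
Ranks of variable 2: 2, 4, 7, 1, 3, 5, 6
d = r₁ − r₂: 3, -2, -4, 0, 4, -1, 0
d²: 9, 4, 16, 0, 16, 1, 0; Σd² = 46
ρ = 1 − 6·46/(7·48) = 1 − 276/336 = 0.179

0.179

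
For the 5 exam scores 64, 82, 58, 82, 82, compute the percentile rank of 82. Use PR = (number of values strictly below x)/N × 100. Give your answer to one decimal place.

40.0

N = 5.
Strictly below 82: 2. Equal to 82: 3.
PR = 2/5 × 100 = 40.0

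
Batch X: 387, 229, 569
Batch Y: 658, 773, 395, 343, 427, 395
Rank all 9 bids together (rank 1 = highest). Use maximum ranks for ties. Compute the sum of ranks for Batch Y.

Sorted (descending): 773, 658, 569, 427, 395, 395, 387, 343, 229
The 2 values of 395 occupy positions 5–6 → each gets rank 6.
Batch Y values → pooled ranks: 658→2, 773→1, 395→6, 343→8, 427→4, 395→6
Rank sum = 2 + 1 + 6 + 8 + 4 + 6 = 27

27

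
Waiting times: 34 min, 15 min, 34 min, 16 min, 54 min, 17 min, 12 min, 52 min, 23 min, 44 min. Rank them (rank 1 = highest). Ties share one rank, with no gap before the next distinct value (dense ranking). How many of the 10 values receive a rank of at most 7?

Sorted (descending): 54, 52, 44, 34, 34, 23, 17, 16, 15, 12
The 2 values of 34 share dense rank 4.
Remaining distinct values take the next consecutive integers.
Ranks ≤ 7: {1, 2, 3, 4, 4, 5, 6, 7} → 8 values.

8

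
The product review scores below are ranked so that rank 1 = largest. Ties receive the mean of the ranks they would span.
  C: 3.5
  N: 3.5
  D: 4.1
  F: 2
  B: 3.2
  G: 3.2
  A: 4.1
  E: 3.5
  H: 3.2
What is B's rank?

Sorted (descending): 4.1, 4.1, 3.5, 3.5, 3.5, 3.2, 3.2, 3.2, 2
The 2 values of 4.1 occupy positions 1–2 → average rank (1+2)/2 = 1.5.
The 3 values of 3.5 occupy positions 3–5 → average rank 4.
The 3 values of 3.2 occupy positions 6–8 → average rank 7.
B has value 3.2 → rank 7.

7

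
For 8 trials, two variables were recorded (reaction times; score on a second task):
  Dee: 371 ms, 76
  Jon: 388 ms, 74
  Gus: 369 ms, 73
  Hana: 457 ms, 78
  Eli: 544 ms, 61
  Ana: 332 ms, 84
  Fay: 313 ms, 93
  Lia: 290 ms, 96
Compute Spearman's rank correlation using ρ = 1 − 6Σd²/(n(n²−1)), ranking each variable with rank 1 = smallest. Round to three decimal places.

Ranks of variable 1: 5, 6, 4, 7, 8, 3, 2, 1
Ranks of variable 2: 4, 3, 2, 5, 1, 6, 7, 8
d = r₁ − r₂: 1, 3, 2, 2, 7, -3, -5, -7
d²: 1, 9, 4, 4, 49, 9, 25, 49; Σd² = 150
ρ = 1 − 6·150/(8·63) = 1 − 900/504 = -0.786

-0.786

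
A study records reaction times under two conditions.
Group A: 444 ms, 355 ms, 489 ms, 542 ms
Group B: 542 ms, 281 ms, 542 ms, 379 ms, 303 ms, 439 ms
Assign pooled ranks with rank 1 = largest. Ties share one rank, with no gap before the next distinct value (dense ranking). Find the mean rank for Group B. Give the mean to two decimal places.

4.33

Sorted (descending): 542, 542, 542, 489, 444, 439, 379, 355, 303, 281
The 3 values of 542 share dense rank 1.
Remaining distinct values take the next consecutive integers.
Group B values → pooled ranks: 542→1, 281→8, 542→1, 379→5, 303→7, 439→4
Mean rank = (1 + 8 + 1 + 5 + 7 + 4) / 6 = 4.33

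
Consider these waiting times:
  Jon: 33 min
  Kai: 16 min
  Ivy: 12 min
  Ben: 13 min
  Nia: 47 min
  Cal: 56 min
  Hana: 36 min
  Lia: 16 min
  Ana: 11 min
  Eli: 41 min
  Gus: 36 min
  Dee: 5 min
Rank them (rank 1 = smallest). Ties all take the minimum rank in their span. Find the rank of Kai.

5

Sorted (ascending): 5, 11, 12, 13, 16, 16, 33, 36, 36, 41, 47, 56
The 2 values of 16 occupy positions 5–6 → each gets rank 5.
The 2 values of 36 occupy positions 8–9 → each gets rank 8.
Kai has value 16 min → rank 5.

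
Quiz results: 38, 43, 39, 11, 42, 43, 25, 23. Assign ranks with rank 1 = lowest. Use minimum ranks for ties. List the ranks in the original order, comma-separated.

4, 7, 5, 1, 6, 7, 3, 2

Sorted (ascending): 11, 23, 25, 38, 39, 42, 43, 43
The 2 values of 43 occupy positions 7–8 → each gets rank 7.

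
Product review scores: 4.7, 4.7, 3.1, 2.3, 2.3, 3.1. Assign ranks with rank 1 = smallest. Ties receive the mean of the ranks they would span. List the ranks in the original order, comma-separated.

Sorted (ascending): 2.3, 2.3, 3.1, 3.1, 4.7, 4.7
The 2 values of 2.3 occupy positions 1–2 → average rank (1+2)/2 = 1.5.
The 2 values of 3.1 occupy positions 3–4 → average rank (3+4)/2 = 3.5.
The 2 values of 4.7 occupy positions 5–6 → average rank (5+6)/2 = 5.5.

5.5, 5.5, 3.5, 1.5, 1.5, 3.5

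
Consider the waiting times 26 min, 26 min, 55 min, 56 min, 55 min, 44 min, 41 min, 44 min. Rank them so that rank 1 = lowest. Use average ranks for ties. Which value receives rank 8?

56

Sorted (ascending): 26, 26, 41, 44, 44, 55, 55, 56
The 2 values of 26 occupy positions 1–2 → average rank (1+2)/2 = 1.5.
The 2 values of 44 occupy positions 4–5 → average rank (4+5)/2 = 4.5.
The 2 values of 55 occupy positions 6–7 → average rank (6+7)/2 = 6.5.
Rank 8 → value 56.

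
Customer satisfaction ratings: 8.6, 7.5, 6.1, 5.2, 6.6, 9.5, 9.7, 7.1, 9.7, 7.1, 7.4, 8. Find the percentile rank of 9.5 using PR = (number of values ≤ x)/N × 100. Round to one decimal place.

83.3

N = 12.
Strictly below 9.5: 9. Equal to 9.5: 1.
PR = 10/12 × 100 = 83.3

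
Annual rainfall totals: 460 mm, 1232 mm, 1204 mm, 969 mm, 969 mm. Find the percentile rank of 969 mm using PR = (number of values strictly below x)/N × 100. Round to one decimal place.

20.0

N = 5.
Strictly below 969: 1. Equal to 969: 2.
PR = 1/5 × 100 = 20.0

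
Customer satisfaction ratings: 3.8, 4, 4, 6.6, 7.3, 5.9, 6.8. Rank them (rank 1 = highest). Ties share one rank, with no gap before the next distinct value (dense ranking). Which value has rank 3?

Sorted (descending): 7.3, 6.8, 6.6, 5.9, 4, 4, 3.8
The 2 values of 4 share dense rank 5.
Remaining distinct values take the next consecutive integers.
Rank 3 → value 6.6.

6.6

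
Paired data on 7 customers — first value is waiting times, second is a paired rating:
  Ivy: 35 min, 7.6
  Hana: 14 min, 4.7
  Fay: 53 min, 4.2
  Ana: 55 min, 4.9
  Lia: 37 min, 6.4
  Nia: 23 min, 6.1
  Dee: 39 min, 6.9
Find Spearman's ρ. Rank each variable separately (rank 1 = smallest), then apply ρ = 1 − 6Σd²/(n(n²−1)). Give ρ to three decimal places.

Ranks of variable 1: 3, 1, 6, 7, 4, 2, 5
Ranks of variable 2: 7, 2, 1, 3, 5, 4, 6
d = r₁ − r₂: -4, -1, 5, 4, -1, -2, -1
d²: 16, 1, 25, 16, 1, 4, 1; Σd² = 64
ρ = 1 − 6·64/(7·48) = 1 − 384/336 = -0.143

-0.143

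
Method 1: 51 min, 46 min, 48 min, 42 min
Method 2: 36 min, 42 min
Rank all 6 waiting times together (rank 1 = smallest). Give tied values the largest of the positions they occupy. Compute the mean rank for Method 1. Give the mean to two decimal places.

4.50

Sorted (ascending): 36, 42, 42, 46, 48, 51
The 2 values of 42 occupy positions 2–3 → each gets rank 3.
Method 1 values → pooled ranks: 51→6, 46→4, 48→5, 42→3
Mean rank = (6 + 4 + 5 + 3) / 4 = 4.50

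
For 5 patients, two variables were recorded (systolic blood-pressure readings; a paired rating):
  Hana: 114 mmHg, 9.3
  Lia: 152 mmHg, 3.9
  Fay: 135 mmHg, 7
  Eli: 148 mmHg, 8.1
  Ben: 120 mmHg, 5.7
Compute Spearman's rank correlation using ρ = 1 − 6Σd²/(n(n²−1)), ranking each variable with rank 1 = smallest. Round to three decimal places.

-0.600

Ranks of variable 1: 1, 5, 3, 4, 2
Ranks of variable 2: 5, 1, 3, 4, 2
d = r₁ − r₂: -4, 4, 0, 0, 0
d²: 16, 16, 0, 0, 0; Σd² = 32
ρ = 1 − 6·32/(5·24) = 1 − 192/120 = -0.600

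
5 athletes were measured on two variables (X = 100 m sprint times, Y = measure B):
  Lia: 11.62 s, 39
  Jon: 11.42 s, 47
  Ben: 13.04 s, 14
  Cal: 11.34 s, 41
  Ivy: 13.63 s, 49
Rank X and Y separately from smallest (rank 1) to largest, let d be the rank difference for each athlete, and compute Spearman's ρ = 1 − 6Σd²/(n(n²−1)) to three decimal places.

0.100

Ranks of variable 1: 3, 2, 4, 1, 5
Ranks of variable 2: 2, 4, 1, 3, 5
d = r₁ − r₂: 1, -2, 3, -2, 0
d²: 1, 4, 9, 4, 0; Σd² = 18
ρ = 1 − 6·18/(5·24) = 1 − 108/120 = 0.100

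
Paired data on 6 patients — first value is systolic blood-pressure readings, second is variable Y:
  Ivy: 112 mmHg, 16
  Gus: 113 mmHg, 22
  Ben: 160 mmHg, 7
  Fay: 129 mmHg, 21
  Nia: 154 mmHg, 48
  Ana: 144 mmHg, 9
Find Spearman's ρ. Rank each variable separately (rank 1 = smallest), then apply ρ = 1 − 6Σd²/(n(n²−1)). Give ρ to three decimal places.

Ranks of variable 1: 1, 2, 6, 3, 5, 4
Ranks of variable 2: 3, 5, 1, 4, 6, 2
d = r₁ − r₂: -2, -3, 5, -1, -1, 2
d²: 4, 9, 25, 1, 1, 4; Σd² = 44
ρ = 1 − 6·44/(6·35) = 1 − 264/210 = -0.257

-0.257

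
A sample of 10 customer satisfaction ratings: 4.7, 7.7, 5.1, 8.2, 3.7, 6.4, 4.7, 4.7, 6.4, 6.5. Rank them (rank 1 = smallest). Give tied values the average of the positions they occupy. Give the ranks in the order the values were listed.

3, 9, 5, 10, 1, 6.5, 3, 3, 6.5, 8

Sorted (ascending): 3.7, 4.7, 4.7, 4.7, 5.1, 6.4, 6.4, 6.5, 7.7, 8.2
The 3 values of 4.7 occupy positions 2–4 → average rank 3.
The 2 values of 6.4 occupy positions 6–7 → average rank (6+7)/2 = 6.5.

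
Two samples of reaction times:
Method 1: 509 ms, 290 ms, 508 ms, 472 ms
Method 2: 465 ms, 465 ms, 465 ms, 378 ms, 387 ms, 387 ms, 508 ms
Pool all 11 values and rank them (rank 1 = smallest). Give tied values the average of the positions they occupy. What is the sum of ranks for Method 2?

Sorted (ascending): 290, 378, 387, 387, 465, 465, 465, 472, 508, 508, 509
The 2 values of 387 occupy positions 3–4 → average rank (3+4)/2 = 3.5.
The 3 values of 465 occupy positions 5–7 → average rank 6.
The 2 values of 508 occupy positions 9–10 → average rank (9+10)/2 = 9.5.
Method 2 values → pooled ranks: 465→6, 465→6, 465→6, 378→2, 387→3.5, 387→3.5, 508→9.5
Rank sum = 6 + 6 + 6 + 2 + 3.5 + 3.5 + 9.5 = 36.5

36.5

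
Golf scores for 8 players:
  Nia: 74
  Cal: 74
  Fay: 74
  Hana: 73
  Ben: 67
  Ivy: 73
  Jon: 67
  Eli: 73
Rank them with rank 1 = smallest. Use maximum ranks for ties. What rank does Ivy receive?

Sorted (ascending): 67, 67, 73, 73, 73, 74, 74, 74
The 2 values of 67 occupy positions 1–2 → each gets rank 2.
The 3 values of 73 occupy positions 3–5 → each gets rank 5.
The 3 values of 74 occupy positions 6–8 → each gets rank 8.
Ivy has value 73 → rank 5.

5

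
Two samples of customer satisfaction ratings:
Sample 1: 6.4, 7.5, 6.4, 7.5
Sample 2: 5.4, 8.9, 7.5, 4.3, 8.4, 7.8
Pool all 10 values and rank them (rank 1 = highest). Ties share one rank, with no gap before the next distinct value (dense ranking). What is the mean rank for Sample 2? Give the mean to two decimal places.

3.83

Sorted (descending): 8.9, 8.4, 7.8, 7.5, 7.5, 7.5, 6.4, 6.4, 5.4, 4.3
The 3 values of 7.5 share dense rank 4.
The 2 values of 6.4 share dense rank 5.
Remaining distinct values take the next consecutive integers.
Sample 2 values → pooled ranks: 5.4→6, 8.9→1, 7.5→4, 4.3→7, 8.4→2, 7.8→3
Mean rank = (6 + 1 + 4 + 7 + 2 + 3) / 6 = 3.83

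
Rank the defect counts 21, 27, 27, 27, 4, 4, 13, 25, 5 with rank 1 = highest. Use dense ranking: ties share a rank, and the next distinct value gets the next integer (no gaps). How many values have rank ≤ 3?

Sorted (descending): 27, 27, 27, 25, 21, 13, 5, 4, 4
The 3 values of 27 share dense rank 1.
The 2 values of 4 share dense rank 6.
Remaining distinct values take the next consecutive integers.
Ranks ≤ 3: {1, 1, 1, 2, 3} → 5 values.

5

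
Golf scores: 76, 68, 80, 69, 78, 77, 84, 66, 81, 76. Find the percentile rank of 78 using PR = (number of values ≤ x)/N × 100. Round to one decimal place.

70.0

N = 10.
Strictly below 78: 6. Equal to 78: 1.
PR = 7/10 × 100 = 70.0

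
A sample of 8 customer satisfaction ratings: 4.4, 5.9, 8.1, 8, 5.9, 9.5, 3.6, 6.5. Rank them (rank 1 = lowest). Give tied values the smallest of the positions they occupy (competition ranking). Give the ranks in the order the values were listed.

2, 3, 7, 6, 3, 8, 1, 5

Sorted (ascending): 3.6, 4.4, 5.9, 5.9, 6.5, 8, 8.1, 9.5
The 2 values of 5.9 occupy positions 3–4 → each gets rank 3.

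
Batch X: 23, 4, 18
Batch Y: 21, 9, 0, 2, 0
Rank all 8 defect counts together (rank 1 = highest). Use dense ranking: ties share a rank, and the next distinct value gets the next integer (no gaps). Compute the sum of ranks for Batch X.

9

Sorted (descending): 23, 21, 18, 9, 4, 2, 0, 0
The 2 values of 0 share dense rank 7.
Remaining distinct values take the next consecutive integers.
Batch X values → pooled ranks: 23→1, 4→5, 18→3
Rank sum = 1 + 5 + 3 = 9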